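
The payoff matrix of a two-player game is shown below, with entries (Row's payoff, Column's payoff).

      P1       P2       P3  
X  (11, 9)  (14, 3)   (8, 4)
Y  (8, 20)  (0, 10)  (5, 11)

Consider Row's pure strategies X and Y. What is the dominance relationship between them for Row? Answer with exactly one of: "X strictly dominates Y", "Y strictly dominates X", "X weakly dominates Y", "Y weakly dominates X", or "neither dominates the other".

X strictly dominates Y

X's payoffs vs Y's, by Column's action — P1: 11>8, P2: 14>0, P3: 8>5.
X gives a strictly higher payoff against every action of Column, so X strictly dominates Y.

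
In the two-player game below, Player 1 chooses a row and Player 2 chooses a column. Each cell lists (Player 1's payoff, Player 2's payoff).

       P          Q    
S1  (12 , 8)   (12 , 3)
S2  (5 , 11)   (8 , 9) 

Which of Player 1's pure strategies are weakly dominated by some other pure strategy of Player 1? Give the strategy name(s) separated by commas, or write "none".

S1: no other strategy beats it everywhere (S2 at P (12>5)).
S2 is weakly dominated by S1 (P: 12>5, Q: 12>8).

S2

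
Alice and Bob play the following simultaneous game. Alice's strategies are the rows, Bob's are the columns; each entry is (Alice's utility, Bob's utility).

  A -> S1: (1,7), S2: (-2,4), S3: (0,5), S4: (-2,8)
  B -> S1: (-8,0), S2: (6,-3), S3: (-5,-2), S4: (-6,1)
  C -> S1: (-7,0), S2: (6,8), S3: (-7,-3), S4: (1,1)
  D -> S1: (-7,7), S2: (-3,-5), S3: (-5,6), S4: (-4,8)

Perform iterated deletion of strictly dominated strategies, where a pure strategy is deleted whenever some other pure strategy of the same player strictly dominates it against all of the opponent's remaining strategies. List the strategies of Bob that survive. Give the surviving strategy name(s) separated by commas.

S2, S4

Row D is eliminated: A beats it against every remaining column (S1: 1>-7, S2: -2>-3, S3: 0>-5, S4: -2>-4).
Bob's strategy S1 is strictly dominated by S4 (A: 8>7, B: 1>0, C: 1>0) and is removed.
For Bob, S4 strictly dominates S3 on the remaining rows (A: 8>5, B: 1>-2, C: 1>-3); eliminate S3.
Row A is eliminated: C beats it against every remaining column (S2: 6>-2, S4: 1>-2).
Among the remaining strategies, none is strictly dominated by another pure strategy of the same player, so the elimination stops.
Surviving strategies — Alice: {B, C}; Bob: {S2, S4}.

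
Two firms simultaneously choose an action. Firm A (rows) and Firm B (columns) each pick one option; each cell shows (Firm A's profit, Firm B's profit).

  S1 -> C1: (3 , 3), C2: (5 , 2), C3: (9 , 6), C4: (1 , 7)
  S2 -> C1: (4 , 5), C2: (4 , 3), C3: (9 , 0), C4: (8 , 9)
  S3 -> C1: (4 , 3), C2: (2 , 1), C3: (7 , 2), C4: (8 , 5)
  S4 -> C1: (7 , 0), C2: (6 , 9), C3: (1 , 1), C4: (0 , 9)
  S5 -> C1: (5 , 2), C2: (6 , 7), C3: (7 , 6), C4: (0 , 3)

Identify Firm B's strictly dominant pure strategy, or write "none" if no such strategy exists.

C1 fails to dominate C2 at S4 (0<9).
C2 fails to dominate C1 at S1 (2<3).
C3 fails to dominate C1 at S2 (0<5).
C4 fails to dominate C2 at S4 (9=9).
No single strategy dominates all the others.

none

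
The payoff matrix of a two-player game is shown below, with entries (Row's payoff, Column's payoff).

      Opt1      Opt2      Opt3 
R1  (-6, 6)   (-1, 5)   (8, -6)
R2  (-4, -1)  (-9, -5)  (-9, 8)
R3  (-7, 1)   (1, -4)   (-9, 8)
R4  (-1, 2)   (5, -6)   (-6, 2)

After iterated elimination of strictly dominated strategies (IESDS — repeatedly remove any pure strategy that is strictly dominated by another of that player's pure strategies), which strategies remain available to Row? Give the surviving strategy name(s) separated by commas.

R1, R4

Row's strategy R2 is strictly dominated by R4 (Opt1: -1>-4, Opt2: 5>-9, Opt3: -6>-9) and is removed.
Row's strategy R3 is strictly dominated by R4 (Opt1: -1>-7, Opt2: 5>1, Opt3: -6>-9) and is removed.
Column Opt2 is eliminated: Opt1 beats it against every remaining row (R1: 6>5, R4: 2>-6).
Among the remaining strategies, none is strictly dominated by another pure strategy of the same player, so the elimination stops.
Surviving strategies — Row: {R1, R4}; Column: {Opt1, Opt3}.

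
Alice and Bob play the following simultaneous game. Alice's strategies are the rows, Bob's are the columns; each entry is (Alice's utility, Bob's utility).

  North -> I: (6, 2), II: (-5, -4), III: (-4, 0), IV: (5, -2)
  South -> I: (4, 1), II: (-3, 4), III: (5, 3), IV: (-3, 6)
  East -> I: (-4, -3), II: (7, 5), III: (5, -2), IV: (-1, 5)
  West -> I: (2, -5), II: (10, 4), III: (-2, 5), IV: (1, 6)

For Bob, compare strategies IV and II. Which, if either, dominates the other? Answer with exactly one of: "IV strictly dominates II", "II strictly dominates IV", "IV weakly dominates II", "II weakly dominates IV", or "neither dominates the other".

IV weakly dominates II

Compare IV to II across each choice by Alice: North: -2>-4, South: 6>4, East: 5=5, West: 6>4.
IV is at least as good everywhere and strictly better somewhere (tied only at East), so IV weakly but not strictly dominates II.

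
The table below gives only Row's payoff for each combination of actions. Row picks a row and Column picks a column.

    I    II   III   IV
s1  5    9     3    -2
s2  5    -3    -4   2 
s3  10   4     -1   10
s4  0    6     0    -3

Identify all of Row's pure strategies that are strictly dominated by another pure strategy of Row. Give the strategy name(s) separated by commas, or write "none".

s1 is not dominated — it holds its own against s2 at I (5=5); s3 at II (9>4); s4 at I (5>0).
s2: dominated, since s3 does at least as well everywhere (I: 10>5, II: 4>-3, III: -1>-4, IV: 10>2).
s3 is not dominated — it holds its own against s1 at I (10>5); s2 at I (10>5); s4 at I (10>0).
s1 strictly dominates s4 — I: 5>0, II: 9>6, III: 3>0, IV: -2>-3.

s2, s4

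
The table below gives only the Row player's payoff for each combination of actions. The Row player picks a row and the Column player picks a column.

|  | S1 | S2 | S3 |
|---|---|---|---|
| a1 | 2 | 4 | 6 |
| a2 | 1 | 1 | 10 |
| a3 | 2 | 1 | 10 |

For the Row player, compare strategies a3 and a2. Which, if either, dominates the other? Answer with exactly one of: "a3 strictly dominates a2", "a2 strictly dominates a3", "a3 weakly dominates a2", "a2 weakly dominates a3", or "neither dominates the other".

a3 weakly dominates a2

Compare a3 to a2 across each choice by the Column player: S1: 2>1, S2: 1=1, S3: 10=10.
a3 is at least as good everywhere and strictly better somewhere (tied only at S2, S3), so a3 weakly but not strictly dominates a2.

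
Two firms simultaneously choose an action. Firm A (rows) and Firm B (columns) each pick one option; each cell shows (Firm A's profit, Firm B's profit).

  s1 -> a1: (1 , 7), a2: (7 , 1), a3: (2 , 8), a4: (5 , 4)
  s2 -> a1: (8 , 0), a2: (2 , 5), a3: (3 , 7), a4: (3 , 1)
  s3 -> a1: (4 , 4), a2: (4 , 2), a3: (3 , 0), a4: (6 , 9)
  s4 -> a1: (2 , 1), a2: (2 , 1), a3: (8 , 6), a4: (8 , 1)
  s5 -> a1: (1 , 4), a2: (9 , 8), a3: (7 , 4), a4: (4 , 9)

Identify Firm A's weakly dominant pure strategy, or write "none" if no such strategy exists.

s1 fails to dominate s2 at a1 (1<8).
s2 fails to dominate s1 at a2 (2<7).
s3 fails to dominate s1 at a2 (4<7).
s4 fails to dominate s1 at a2 (2<7).
s5 fails to dominate s1 at a4 (4<5).
No single strategy dominates all the others.

none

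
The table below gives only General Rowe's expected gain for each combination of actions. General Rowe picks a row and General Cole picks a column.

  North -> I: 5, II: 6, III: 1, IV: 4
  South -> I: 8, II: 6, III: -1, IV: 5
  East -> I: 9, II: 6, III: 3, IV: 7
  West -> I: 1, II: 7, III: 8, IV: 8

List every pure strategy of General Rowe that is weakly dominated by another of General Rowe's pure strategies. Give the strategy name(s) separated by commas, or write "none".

North: dominated, since East does at least as well everywhere (I: 9>5, II: 6=6, III: 3>1, IV: 7>4).
South is weakly dominated by East (I: 9>8, II: 6=6, III: 3>-1, IV: 7>5).
Nothing dominates East: North at I (9>5); South at I (9>8); West at I (9>1).
Nothing dominates West: North at II (7>6); South at II (7>6); East at II (7>6).

North, South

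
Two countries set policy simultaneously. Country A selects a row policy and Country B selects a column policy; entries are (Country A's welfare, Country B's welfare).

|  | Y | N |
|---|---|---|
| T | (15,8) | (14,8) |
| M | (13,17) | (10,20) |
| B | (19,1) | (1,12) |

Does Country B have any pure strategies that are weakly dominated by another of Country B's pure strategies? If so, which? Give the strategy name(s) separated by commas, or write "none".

Y

Y is weakly dominated by N (T: 8=8, M: 20>17, B: 12>1).
N: no other strategy beats it everywhere (Y at M (20>17)).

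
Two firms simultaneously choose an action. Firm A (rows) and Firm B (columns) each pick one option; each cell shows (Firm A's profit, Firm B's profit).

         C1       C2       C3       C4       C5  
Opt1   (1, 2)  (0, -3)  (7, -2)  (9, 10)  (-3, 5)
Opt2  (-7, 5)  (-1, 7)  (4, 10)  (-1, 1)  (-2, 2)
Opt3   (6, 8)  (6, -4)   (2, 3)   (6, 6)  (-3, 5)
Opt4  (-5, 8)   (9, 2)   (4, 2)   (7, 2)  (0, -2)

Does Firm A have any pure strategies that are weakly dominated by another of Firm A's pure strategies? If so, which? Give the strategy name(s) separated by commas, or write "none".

Opt2

Opt1 is not dominated — it holds its own against Opt2 at C1 (1>-7); Opt3 at C3 (7>2); Opt4 at C1 (1>-5).
Opt4 weakly dominates Opt2 — C1: -5>-7, C2: 9>-1, C3: 4=4, C4: 7>-1, C5: 0>-2.
Nothing dominates Opt3: Opt1 at C1 (6>1); Opt2 at C1 (6>-7); Opt4 at C1 (6>-5).
Opt4 is not dominated — it holds its own against Opt1 at C2 (9>0); Opt2 at C1 (-5>-7); Opt3 at C2 (9>6).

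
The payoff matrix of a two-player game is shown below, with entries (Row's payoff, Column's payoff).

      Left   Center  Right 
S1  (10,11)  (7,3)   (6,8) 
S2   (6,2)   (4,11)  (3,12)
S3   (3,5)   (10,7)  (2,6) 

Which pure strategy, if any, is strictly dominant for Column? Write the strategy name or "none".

none

Left fails to dominate Center at S2 (2<11).
Center fails to dominate Left at S1 (3<11).
Right fails to dominate Left at S1 (8<11).
No single strategy dominates all the others.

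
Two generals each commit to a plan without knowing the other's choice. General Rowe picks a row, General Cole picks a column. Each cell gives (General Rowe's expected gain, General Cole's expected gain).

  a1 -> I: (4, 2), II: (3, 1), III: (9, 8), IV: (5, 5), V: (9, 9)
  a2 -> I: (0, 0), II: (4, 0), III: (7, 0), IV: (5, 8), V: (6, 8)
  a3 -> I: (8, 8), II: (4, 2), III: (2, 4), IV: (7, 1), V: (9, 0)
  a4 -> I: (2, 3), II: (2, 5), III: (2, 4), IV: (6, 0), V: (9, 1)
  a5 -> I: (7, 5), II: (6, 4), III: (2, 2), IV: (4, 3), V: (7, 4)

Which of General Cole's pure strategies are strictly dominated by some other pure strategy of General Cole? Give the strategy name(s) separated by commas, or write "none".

Nothing dominates I: II at a1 (2>1); III at a2 (0=0); IV at a3 (8>1); V at a3 (8>0).
Nothing dominates II: I at a2 (0=0); III at a2 (0=0); IV at a3 (2>1); V at a3 (2>0).
III: no other strategy beats it everywhere (I at a1 (8>2); II at a1 (8>1); IV at a1 (8>5); V at a3 (4>0)).
Nothing dominates IV: I at a1 (5>2); II at a1 (5>1); III at a2 (8>0); V at a2 (8=8).
V: no other strategy beats it everywhere (I at a1 (9>2); II at a1 (9>1); III at a1 (9>8); IV at a1 (9>5)).

none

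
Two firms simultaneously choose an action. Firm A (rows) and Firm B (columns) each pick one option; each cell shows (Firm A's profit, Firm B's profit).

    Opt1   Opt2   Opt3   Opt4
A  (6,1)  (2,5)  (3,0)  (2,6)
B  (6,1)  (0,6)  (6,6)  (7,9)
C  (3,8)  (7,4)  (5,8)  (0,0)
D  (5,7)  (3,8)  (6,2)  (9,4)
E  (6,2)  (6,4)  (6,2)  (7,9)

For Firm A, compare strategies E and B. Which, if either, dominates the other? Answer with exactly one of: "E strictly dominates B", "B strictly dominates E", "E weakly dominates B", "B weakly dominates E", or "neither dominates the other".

E's payoffs vs B's, by Firm B's action — Opt1: 6=6, Opt2: 6>0, Opt3: 6=6, Opt4: 7=7.
E is at least as good everywhere and strictly better somewhere (tied only at Opt1, Opt3, Opt4), so E weakly but not strictly dominates B.

E weakly dominates B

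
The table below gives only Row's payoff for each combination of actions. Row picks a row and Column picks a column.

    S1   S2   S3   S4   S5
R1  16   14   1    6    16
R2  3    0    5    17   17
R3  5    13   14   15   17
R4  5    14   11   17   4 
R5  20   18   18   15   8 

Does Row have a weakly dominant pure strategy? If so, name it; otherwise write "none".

none

R1 fails to dominate R2 at S3 (1<5).
R2 fails to dominate R1 at S1 (3<16).
R3 fails to dominate R1 at S1 (5<16).
R4 fails to dominate R1 at S1 (5<16).
R5 fails to dominate R1 at S5 (8<16).
No single strategy dominates all the others.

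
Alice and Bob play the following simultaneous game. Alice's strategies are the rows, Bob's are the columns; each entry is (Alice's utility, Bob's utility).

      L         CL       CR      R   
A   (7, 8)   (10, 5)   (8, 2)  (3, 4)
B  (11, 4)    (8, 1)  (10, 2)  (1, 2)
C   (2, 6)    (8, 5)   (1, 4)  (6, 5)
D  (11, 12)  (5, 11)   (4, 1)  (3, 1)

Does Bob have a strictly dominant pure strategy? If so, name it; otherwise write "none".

L

L vs CL: A: 8>5, B: 4>1, C: 6>5, D: 12>11.
L vs CR: A: 8>2, B: 4>2, C: 6>4, D: 12>1.
L vs R: A: 8>4, B: 4>2, C: 6>5, D: 12>1.
L strictly beats every other strategy against every opponent action, so it is strictly dominant.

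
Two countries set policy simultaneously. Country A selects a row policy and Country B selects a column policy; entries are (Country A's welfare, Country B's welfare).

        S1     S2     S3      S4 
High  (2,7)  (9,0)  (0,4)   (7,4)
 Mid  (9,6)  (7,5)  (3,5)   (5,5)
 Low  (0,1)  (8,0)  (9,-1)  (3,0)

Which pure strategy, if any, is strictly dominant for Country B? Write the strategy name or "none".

S1

S1 vs S2: High: 7>0, Mid: 6>5, Low: 1>0.
S1 vs S3: High: 7>4, Mid: 6>5, Low: 1>-1.
S1 vs S4: High: 7>4, Mid: 6>5, Low: 1>0.
S1 strictly beats every other strategy against every opponent action, so it is strictly dominant.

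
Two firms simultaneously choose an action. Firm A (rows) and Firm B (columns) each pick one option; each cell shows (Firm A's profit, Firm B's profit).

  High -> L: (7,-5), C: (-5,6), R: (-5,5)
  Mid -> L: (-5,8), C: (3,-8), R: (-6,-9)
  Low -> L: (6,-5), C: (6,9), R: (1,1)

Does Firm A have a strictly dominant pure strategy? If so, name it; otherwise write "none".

none

High fails to dominate Mid at C (-5<3).
Mid fails to dominate High at L (-5<7).
Low fails to dominate High at L (6<7).
No single strategy dominates all the others.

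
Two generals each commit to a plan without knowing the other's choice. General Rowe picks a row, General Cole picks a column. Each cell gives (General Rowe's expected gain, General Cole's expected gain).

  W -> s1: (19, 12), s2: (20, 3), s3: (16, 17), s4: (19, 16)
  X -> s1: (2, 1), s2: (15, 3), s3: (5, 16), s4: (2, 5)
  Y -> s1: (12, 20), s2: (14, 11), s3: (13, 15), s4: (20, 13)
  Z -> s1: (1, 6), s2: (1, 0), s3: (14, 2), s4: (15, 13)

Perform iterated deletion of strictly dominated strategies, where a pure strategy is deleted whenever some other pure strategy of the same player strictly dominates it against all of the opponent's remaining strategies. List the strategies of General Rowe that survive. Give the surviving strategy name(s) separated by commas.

For General Rowe, W strictly dominates X on the remaining columns (s1: 19>2, s2: 20>15, s3: 16>5, s4: 19>2); eliminate X.
For General Rowe, W strictly dominates Z on the remaining columns (s1: 19>1, s2: 20>1, s3: 16>14, s4: 19>15); eliminate Z.
For General Cole, s1 strictly dominates s2 on the remaining rows (W: 12>3, Y: 20>11); eliminate s2.
Column s4 is eliminated: s3 beats it against every remaining row (W: 17>16, Y: 15>13).
General Rowe's strategy Y is strictly dominated by W (s1: 19>12, s3: 16>13) and is removed.
Column s1 is eliminated: s3 beats it against every remaining row (W: 17>12).
Among the remaining strategies, none is strictly dominated by another pure strategy of the same player, so the elimination stops.
Surviving strategies — General Rowe: {W}; General Cole: {s3}.

W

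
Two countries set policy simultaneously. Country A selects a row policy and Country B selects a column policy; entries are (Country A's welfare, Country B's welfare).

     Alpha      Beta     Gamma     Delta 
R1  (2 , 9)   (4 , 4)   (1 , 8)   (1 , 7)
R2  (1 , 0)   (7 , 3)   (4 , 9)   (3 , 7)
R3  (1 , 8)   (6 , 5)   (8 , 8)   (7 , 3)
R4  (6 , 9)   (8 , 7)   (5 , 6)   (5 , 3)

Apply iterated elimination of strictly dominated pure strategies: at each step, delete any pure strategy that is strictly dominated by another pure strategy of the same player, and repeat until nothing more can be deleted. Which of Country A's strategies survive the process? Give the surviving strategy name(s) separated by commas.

R3, R4

Row R1 is eliminated: R4 beats it against every remaining column (Alpha: 6>2, Beta: 8>4, Gamma: 5>1, Delta: 5>1).
For Country A, R4 strictly dominates R2 on the remaining columns (Alpha: 6>1, Beta: 8>7, Gamma: 5>4, Delta: 5>3); eliminate R2.
Country B's strategy Beta is strictly dominated by Alpha (R3: 8>5, R4: 9>7) and is removed.
Column Delta is eliminated: Alpha beats it against every remaining row (R3: 8>3, R4: 9>3).
Among the remaining strategies, none is strictly dominated by another pure strategy of the same player, so the elimination stops.
Surviving strategies — Country A: {R3, R4}; Country B: {Alpha, Gamma}.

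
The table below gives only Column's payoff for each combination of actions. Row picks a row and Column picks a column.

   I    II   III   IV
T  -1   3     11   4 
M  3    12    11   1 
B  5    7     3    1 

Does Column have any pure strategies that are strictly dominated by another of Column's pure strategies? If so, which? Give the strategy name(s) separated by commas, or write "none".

I: dominated, since II does at least as well everywhere (T: 3>-1, M: 12>3, B: 7>5).
II: no other strategy beats it everywhere (I at T (3>-1); III at M (12>11); IV at M (12>1)).
III: no other strategy beats it everywhere (I at T (11>-1); II at T (11>3); IV at T (11>4)).
IV is strictly dominated by III (T: 11>4, M: 11>1, B: 3>1).

I, IV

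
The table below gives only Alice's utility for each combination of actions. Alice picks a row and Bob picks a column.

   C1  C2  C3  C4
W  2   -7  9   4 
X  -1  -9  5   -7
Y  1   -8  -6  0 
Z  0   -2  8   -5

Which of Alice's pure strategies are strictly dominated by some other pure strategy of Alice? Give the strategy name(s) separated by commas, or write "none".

W is not dominated — it holds its own against X at C1 (2>-1); Y at C1 (2>1); Z at C1 (2>0).
W strictly dominates X — C1: 2>-1, C2: -7>-9, C3: 9>5, C4: 4>-7.
W strictly dominates Y — C1: 2>1, C2: -7>-8, C3: 9>-6, C4: 4>0.
Nothing dominates Z: W at C2 (-2>-7); X at C1 (0>-1); Y at C2 (-2>-8).

X, Y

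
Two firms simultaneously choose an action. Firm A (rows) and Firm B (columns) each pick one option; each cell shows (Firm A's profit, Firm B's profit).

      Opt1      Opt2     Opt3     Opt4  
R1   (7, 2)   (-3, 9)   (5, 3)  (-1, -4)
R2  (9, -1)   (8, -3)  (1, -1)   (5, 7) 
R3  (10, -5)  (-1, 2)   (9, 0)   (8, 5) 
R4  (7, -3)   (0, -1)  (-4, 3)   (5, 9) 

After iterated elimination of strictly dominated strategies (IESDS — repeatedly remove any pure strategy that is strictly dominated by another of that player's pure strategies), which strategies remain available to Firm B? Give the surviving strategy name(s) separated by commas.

Opt4

For Firm A, R3 strictly dominates R1 on the remaining columns (Opt1: 10>7, Opt2: -1>-3, Opt3: 9>5, Opt4: 8>-1); eliminate R1.
Firm B's strategy Opt1 is strictly dominated by Opt4 (R2: 7>-1, R3: 5>-5, R4: 9>-3) and is removed.
Column Opt2 is eliminated: Opt4 beats it against every remaining row (R2: 7>-3, R3: 5>2, R4: 9>-1).
Firm A's strategy R2 is strictly dominated by R3 (Opt3: 9>1, Opt4: 8>5) and is removed.
Row R4 is eliminated: R3 beats it against every remaining column (Opt3: 9>-4, Opt4: 8>5).
Column Opt3 is eliminated: Opt4 beats it against every remaining row (R3: 5>0).
Among the remaining strategies, none is strictly dominated by another pure strategy of the same player, so the elimination stops.
Surviving strategies — Firm A: {R3}; Firm B: {Opt4}.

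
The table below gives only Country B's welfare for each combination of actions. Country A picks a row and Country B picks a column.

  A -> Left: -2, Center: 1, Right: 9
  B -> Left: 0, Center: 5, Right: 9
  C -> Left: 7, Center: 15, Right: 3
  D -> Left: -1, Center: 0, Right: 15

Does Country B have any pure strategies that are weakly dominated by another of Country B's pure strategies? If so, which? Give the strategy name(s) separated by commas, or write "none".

Center weakly dominates Left — A: 1>-2, B: 5>0, C: 15>7, D: 0>-1.
Nothing dominates Center: Left at A (1>-2); Right at C (15>3).
Right is not dominated — it holds its own against Left at A (9>-2); Center at A (9>1).

Left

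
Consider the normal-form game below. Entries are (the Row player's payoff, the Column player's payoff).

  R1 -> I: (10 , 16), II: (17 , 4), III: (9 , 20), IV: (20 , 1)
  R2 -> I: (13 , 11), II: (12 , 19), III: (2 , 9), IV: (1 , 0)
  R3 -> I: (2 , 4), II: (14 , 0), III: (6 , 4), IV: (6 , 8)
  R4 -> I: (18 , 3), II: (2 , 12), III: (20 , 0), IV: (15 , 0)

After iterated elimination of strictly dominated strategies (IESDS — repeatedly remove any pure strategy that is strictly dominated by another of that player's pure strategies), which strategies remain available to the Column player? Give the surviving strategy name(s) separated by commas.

For the Row player, R1 strictly dominates R3 on the remaining columns (I: 10>2, II: 17>14, III: 9>6, IV: 20>6); eliminate R3.
For the Column player, I strictly dominates IV on the remaining rows (R1: 16>1, R2: 11>0, R4: 3>0); eliminate IV.
Among the remaining strategies, none is strictly dominated by another pure strategy of the same player, so the elimination stops.
Surviving strategies — the Row player: {R1, R2, R4}; the Column player: {I, II, III}.

I, II, III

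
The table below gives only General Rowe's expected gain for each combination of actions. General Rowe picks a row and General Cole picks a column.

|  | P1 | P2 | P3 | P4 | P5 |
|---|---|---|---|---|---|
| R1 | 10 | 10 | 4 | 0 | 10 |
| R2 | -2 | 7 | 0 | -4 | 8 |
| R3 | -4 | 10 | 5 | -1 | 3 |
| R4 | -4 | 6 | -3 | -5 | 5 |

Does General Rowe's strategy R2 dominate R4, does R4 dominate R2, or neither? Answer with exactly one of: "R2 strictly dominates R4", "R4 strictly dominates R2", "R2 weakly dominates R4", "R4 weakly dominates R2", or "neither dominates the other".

Compare R2 to R4 across each opponent action: P1: -2>-4, P2: 7>6, P3: 0>-3, P4: -4>-5, P5: 8>5.
Every comparison favours R2, so R2 strictly dominates R4.

R2 strictly dominates R4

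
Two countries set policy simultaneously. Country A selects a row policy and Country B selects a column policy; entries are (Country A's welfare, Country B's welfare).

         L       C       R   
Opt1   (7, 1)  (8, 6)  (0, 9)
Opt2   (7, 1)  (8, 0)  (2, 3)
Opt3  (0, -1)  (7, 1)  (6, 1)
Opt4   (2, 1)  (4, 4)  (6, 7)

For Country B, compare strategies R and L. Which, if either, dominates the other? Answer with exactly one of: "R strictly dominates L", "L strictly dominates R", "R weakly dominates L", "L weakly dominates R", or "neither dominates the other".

R's payoffs vs L's, by Country A's action — Opt1: 9>1, Opt2: 3>1, Opt3: 1>-1, Opt4: 7>1.
Every comparison favours R, so R strictly dominates L.

R strictly dominates L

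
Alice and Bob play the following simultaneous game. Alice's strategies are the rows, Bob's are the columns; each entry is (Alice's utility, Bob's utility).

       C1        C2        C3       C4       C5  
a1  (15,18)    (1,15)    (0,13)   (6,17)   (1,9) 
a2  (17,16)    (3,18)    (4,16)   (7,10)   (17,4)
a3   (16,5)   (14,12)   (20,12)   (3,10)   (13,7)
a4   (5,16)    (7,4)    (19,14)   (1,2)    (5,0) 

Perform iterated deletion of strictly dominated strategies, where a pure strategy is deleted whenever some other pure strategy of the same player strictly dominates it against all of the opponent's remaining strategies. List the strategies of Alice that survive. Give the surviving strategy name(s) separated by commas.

Alice's strategy a1 is strictly dominated by a2 (C1: 17>15, C2: 3>1, C3: 4>0, C4: 7>6, C5: 17>1) and is removed.
For Alice, a3 strictly dominates a4 on the remaining columns (C1: 16>5, C2: 14>7, C3: 20>19, C4: 3>1, C5: 13>5); eliminate a4.
Column C1 is eliminated: C2 beats it against every remaining row (a2: 18>16, a3: 12>5).
For Bob, C2 strictly dominates C4 on the remaining rows (a2: 18>10, a3: 12>10); eliminate C4.
Column C5 is eliminated: C2 beats it against every remaining row (a2: 18>4, a3: 12>7).
For Alice, a3 strictly dominates a2 on the remaining columns (C2: 14>3, C3: 20>4); eliminate a2.
Among the remaining strategies, none is strictly dominated by another pure strategy of the same player, so the elimination stops.
Surviving strategies — Alice: {a3}; Bob: {C2, C3}.

a3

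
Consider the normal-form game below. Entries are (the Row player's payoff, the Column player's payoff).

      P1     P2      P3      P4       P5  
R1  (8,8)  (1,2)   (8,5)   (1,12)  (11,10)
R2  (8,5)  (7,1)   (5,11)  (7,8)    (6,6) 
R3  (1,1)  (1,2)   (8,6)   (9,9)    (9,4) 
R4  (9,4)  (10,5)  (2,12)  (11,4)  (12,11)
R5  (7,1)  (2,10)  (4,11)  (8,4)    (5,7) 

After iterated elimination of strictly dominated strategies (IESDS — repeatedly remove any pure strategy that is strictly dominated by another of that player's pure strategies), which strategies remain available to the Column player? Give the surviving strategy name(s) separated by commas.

Column P1 is eliminated: P5 beats it against every remaining row (R1: 10>8, R2: 6>5, R3: 4>1, R4: 11>4, R5: 7>1).
For the Column player, P3 strictly dominates P2 on the remaining rows (R1: 5>2, R2: 11>1, R3: 6>2, R4: 12>5, R5: 11>10); eliminate P2.
For the Row player, R3 strictly dominates R2 on the remaining columns (P3: 8>5, P4: 9>7, P5: 9>6); eliminate R2.
For the Row player, R3 strictly dominates R5 on the remaining columns (P3: 8>4, P4: 9>8, P5: 9>5); eliminate R5.
Among the remaining strategies, none is strictly dominated by another pure strategy of the same player, so the elimination stops.
Surviving strategies — the Row player: {R1, R3, R4}; the Column player: {P3, P4, P5}.

P3, P4, P5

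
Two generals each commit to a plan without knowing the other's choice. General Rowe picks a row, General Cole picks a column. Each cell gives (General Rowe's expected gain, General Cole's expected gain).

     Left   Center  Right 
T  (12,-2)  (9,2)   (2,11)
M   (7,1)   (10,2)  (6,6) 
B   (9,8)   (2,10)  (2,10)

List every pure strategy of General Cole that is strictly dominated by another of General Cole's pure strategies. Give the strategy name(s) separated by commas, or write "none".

Left

Left is strictly dominated by Center (T: 2>-2, M: 2>1, B: 10>8).
Nothing dominates Center: Left at T (2>-2); Right at B (10=10).
Right is not dominated — it holds its own against Left at T (11>-2); Center at T (11>2).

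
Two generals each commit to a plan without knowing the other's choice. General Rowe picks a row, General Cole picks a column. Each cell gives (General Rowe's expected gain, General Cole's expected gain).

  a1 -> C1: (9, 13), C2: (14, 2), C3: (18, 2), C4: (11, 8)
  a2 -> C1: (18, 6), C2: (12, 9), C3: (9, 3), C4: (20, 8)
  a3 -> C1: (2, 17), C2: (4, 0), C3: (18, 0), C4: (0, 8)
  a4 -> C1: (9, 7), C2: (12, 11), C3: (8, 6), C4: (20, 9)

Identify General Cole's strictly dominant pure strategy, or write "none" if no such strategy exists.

C1 fails to dominate C2 at a2 (6<9).
C2 fails to dominate C1 at a1 (2<13).
C3 fails to dominate C1 at a1 (2<13).
C4 fails to dominate C1 at a1 (8<13).
No single strategy dominates all the others.

none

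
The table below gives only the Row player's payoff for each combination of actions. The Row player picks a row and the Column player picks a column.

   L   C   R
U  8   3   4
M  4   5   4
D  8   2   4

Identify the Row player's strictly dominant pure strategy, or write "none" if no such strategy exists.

none

U fails to dominate M at C (3<5).
M fails to dominate U at L (4<8).
D fails to dominate U at L (8=8).
No single strategy dominates all the others.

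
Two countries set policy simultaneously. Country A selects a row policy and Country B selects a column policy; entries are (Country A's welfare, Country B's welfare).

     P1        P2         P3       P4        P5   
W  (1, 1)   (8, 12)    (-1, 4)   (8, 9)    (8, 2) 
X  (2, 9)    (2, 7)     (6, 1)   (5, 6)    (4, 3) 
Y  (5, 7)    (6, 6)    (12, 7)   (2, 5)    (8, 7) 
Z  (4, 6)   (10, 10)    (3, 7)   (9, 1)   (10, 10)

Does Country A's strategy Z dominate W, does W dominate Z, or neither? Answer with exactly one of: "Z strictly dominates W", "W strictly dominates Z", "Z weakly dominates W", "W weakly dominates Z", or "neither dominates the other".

Z strictly dominates W

Z's payoffs vs W's, by Country B's action — P1: 4>1, P2: 10>8, P3: 3>-1, P4: 9>8, P5: 10>8.
Every comparison favours Z, so Z strictly dominates W.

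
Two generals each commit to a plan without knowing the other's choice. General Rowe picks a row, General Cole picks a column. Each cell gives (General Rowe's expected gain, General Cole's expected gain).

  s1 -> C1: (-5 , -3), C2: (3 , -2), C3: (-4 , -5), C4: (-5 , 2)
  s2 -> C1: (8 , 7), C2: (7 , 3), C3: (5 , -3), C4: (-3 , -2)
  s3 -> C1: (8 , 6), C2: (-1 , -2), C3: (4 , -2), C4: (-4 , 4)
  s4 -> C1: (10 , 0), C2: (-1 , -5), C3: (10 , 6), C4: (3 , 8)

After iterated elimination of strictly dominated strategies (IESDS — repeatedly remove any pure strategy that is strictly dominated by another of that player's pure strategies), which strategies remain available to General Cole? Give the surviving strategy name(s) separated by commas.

General Rowe's strategy s1 is strictly dominated by s2 (C1: 8>-5, C2: 7>3, C3: 5>-4, C4: -3>-5) and is removed.
General Cole's strategy C2 is strictly dominated by C1 (s2: 7>3, s3: 6>-2, s4: 0>-5) and is removed.
Row s2 is eliminated: s4 beats it against every remaining column (C1: 10>8, C3: 10>5, C4: 3>-3).
Row s3 is eliminated: s4 beats it against every remaining column (C1: 10>8, C3: 10>4, C4: 3>-4).
For General Cole, C3 strictly dominates C1 on the remaining rows (s4: 6>0); eliminate C1.
For General Cole, C4 strictly dominates C3 on the remaining rows (s4: 8>6); eliminate C3.
Among the remaining strategies, none is strictly dominated by another pure strategy of the same player, so the elimination stops.
Surviving strategies — General Rowe: {s4}; General Cole: {C4}.

C4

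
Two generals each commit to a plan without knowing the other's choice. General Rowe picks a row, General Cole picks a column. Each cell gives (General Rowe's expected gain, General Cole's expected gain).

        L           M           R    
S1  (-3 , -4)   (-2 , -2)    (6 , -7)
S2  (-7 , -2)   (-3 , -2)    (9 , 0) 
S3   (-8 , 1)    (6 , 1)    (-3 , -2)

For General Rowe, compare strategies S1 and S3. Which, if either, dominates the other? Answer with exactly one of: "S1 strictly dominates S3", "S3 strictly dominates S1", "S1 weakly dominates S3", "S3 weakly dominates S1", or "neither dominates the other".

S1's payoffs vs S3's, by General Cole's action — L: -3>-8, M: -2<6, R: 6>-3.
S1 does better at L, R but worse at M; neither strategy dominates the other.

neither dominates the other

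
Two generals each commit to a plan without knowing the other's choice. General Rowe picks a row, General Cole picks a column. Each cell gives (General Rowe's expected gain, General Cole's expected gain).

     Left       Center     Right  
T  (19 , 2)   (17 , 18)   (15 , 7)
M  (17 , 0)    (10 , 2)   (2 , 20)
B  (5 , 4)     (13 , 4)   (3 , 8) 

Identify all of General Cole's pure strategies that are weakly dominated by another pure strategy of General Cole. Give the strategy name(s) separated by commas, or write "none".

Left

Left is weakly dominated by Center (T: 18>2, M: 2>0, B: 4=4).
Center: no other strategy beats it everywhere (Left at T (18>2); Right at T (18>7)).
Right: no other strategy beats it everywhere (Left at T (7>2); Center at M (20>2)).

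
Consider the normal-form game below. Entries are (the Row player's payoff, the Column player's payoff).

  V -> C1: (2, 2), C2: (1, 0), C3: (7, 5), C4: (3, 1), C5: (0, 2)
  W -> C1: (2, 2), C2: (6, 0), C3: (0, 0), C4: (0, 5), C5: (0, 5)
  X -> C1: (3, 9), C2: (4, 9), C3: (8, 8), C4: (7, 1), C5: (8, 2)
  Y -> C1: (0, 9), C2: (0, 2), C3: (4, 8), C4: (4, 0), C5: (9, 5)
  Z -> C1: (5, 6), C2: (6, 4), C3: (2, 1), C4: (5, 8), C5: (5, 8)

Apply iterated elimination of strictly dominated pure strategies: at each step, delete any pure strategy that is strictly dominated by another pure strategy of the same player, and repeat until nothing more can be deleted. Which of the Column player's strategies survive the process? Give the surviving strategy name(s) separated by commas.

C1, C2, C4, C5

The Row player's strategy V is strictly dominated by X (C1: 3>2, C2: 4>1, C3: 8>7, C4: 7>3, C5: 8>0) and is removed.
Column C3 is eliminated: C1 beats it against every remaining row (W: 2>0, X: 9>8, Y: 9>8, Z: 6>1).
Among the remaining strategies, none is strictly dominated by another pure strategy of the same player, so the elimination stops.
Surviving strategies — the Row player: {W, X, Y, Z}; the Column player: {C1, C2, C4, C5}.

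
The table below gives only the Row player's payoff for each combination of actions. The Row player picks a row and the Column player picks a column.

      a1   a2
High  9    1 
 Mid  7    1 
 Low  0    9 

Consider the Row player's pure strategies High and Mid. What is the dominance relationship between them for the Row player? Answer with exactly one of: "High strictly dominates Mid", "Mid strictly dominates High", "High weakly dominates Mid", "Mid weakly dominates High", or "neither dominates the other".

High's payoffs vs Mid's, by the Column player's action — a1: 9>7, a2: 1=1.
High is at least as good everywhere and strictly better somewhere (tied only at a2), so High weakly but not strictly dominates Mid.

High weakly dominates Mid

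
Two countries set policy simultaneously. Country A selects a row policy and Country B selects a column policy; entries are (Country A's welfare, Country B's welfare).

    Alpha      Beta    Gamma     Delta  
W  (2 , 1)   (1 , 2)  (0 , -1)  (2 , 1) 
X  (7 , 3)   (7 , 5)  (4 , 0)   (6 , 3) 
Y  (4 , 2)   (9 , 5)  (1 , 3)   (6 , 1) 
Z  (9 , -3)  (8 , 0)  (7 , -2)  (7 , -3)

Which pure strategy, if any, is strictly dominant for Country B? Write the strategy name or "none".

Beta vs Alpha: W: 2>1, X: 5>3, Y: 5>2, Z: 0>-3.
Beta vs Gamma: W: 2>-1, X: 5>0, Y: 5>3, Z: 0>-2.
Beta vs Delta: W: 2>1, X: 5>3, Y: 5>1, Z: 0>-3.
Beta strictly beats every other strategy against every opponent action, so it is strictly dominant.

Beta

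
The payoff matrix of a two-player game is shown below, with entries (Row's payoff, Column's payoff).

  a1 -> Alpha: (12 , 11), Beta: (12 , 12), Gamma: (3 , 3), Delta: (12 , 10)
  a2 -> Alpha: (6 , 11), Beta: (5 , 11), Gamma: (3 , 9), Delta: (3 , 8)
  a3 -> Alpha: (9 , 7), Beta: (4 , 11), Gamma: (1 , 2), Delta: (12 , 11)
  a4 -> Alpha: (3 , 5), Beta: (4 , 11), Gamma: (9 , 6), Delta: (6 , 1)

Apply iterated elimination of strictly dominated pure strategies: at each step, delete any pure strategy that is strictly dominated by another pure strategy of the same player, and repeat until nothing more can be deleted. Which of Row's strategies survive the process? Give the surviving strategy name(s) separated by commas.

Column's strategy Gamma is strictly dominated by Beta (a1: 12>3, a2: 11>9, a3: 11>2, a4: 11>6) and is removed.
Row's strategy a2 is strictly dominated by a1 (Alpha: 12>6, Beta: 12>5, Delta: 12>3) and is removed.
For Row, a1 strictly dominates a4 on the remaining columns (Alpha: 12>3, Beta: 12>4, Delta: 12>6); eliminate a4.
Column's strategy Alpha is strictly dominated by Beta (a1: 12>11, a3: 11>7) and is removed.
Among the remaining strategies, none is strictly dominated by another pure strategy of the same player, so the elimination stops.
Surviving strategies — Row: {a1, a3}; Column: {Beta, Delta}.

a1, a3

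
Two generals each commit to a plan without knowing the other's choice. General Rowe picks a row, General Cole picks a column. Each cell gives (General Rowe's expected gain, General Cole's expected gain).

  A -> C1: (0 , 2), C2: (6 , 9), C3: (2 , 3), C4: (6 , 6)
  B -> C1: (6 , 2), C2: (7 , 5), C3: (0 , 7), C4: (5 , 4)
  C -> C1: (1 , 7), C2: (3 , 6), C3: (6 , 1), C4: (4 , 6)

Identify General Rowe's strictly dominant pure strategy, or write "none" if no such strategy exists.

none

A fails to dominate B at C1 (0<6).
B fails to dominate A at C3 (0<2).
C fails to dominate A at C2 (3<6).
No single strategy dominates all the others.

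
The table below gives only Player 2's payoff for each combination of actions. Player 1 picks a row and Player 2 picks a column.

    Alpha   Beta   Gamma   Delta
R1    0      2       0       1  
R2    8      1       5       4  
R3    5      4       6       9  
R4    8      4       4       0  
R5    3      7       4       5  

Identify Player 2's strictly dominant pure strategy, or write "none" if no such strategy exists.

none

Alpha fails to dominate Beta at R1 (0<2).
Beta fails to dominate Alpha at R2 (1<8).
Gamma fails to dominate Alpha at R1 (0=0).
Delta fails to dominate Alpha at R2 (4<8).
No single strategy dominates all the others.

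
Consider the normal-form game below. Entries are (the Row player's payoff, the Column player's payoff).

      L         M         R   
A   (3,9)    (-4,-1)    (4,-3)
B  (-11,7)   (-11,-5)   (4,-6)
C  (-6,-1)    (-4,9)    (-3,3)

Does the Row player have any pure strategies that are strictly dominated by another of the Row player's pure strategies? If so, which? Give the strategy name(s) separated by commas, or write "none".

A is not dominated — it holds its own against B at L (3>-11); C at L (3>-6).
B: no other strategy beats it everywhere (A at R (4=4); C at R (4>-3)).
C is not dominated — it holds its own against A at M (-4=-4); B at L (-6>-11).

none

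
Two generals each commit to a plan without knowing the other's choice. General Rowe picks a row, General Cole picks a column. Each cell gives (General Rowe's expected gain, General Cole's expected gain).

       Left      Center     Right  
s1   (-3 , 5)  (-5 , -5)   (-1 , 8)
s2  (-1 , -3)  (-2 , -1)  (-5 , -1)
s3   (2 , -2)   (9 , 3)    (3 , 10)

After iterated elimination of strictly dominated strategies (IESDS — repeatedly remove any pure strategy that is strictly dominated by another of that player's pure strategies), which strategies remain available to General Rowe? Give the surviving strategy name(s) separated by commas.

For General Rowe, s3 strictly dominates s1 on the remaining columns (Left: 2>-3, Center: 9>-5, Right: 3>-1); eliminate s1.
General Rowe's strategy s2 is strictly dominated by s3 (Left: 2>-1, Center: 9>-2, Right: 3>-5) and is removed.
For General Cole, Center strictly dominates Left on the remaining rows (s3: 3>-2); eliminate Left.
General Cole's strategy Center is strictly dominated by Right (s3: 10>3) and is removed.
Among the remaining strategies, none is strictly dominated by another pure strategy of the same player, so the elimination stops.
Surviving strategies — General Rowe: {s3}; General Cole: {Right}.

s3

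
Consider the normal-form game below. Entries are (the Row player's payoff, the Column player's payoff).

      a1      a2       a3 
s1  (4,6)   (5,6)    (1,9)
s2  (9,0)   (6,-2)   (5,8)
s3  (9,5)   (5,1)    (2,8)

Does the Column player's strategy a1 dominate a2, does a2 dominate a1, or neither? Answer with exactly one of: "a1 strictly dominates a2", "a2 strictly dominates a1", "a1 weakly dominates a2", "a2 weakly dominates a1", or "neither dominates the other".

a1's payoffs vs a2's, by the Row player's action — s1: 6=6, s2: 0>-2, s3: 5>1.
a1 is at least as good everywhere and strictly better somewhere (tied only at s1), so a1 weakly but not strictly dominates a2.

a1 weakly dominates a2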